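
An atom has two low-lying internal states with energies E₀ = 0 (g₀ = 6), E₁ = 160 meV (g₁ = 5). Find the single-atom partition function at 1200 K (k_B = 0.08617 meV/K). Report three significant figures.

Z = 7.06

k_BT = 0.08617 × 1200 K = 103.40 meV.
Eᵢ/kT = 0, 1.5474.
Z = Σ gᵢe^(−Eᵢ/kT) = 6·e^(−0) + 5·e^(−1.5474) = 6.0000 + 1.0640 = 7.0640.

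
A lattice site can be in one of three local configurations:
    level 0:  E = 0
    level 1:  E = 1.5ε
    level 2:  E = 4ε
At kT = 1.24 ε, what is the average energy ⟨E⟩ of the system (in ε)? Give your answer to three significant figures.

0.453 ε

Eᵢ/kT = 0, 1.2097, 3.2258.
Z = Σ e^(−Eᵢ/kT) = e^(−0) + e^(−1.2097) + e^(−3.2258) = 1.0000 + 0.29829 + 0.039724 = 1.3380.
⟨E⟩ = Σ Eᵢ e^(−Eᵢ/kT) / Z = (0·1.0000 + 1.5·0.29829 + 4·0.039724) / 1.3380 = 0.453 ε.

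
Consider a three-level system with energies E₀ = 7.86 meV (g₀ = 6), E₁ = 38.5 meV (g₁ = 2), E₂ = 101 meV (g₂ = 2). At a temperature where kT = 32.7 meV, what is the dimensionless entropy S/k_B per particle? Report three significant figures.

2.09

Eᵢ/kT = 0.24037, 1.1774, 3.0887.
Z = Σ gᵢe^(−Eᵢ/kT) = 6·e^(−0.24037) + 2·e^(−1.1774) + 2·e^(−3.0887) = 4.7180 + 0.61616 + 0.091122 = 5.4253.
⟨E⟩ = Σ EᵢPᵢ = 12.904 meV.
S/k_B = ln Z + ⟨E⟩/kT = ln(5.4253) + 12.904/32.7 = 1.6911 + 0.39462 = 2.09.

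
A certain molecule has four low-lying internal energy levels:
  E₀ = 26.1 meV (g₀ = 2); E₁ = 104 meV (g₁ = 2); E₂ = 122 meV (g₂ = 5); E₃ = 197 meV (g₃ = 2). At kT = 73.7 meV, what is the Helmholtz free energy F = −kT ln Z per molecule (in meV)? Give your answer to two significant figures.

-81 meV

Eᵢ/kT = 0.3541, 1.411, 1.655, 2.673.
Z = Σ gᵢe^(−Eᵢ/kT) = 2·e^(−0.3541) + 2·e^(−1.411) + 5·e^(−1.655) + 2·e^(−2.673) = 1.404 + 0.4878 + 0.9555 + 0.1381 = 2.985.
F = −kT ln Z = −73.7 × ln(2.985) = −73.7 × 1.094 = -81 meV.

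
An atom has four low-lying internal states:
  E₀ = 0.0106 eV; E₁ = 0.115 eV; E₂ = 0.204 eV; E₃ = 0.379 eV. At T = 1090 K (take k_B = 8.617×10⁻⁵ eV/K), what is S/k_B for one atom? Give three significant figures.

k_BT = 8.617×10⁻⁵ × 1090 K = 0.093925 eV.
Eᵢ/kT = 0.11286, 1.2244, 2.1719, 4.0351.
Z = Σ e^(−Eᵢ/kT) = e^(−0.11286) + e^(−1.2244) + e^(−2.1719) + e^(−4.0351) = 0.89328 + 0.29393 + 0.11396 + 0.017684 = 1.3189.
⟨E⟩ = Σ EᵢPᵢ = 0.055517 eV.
S/k_B = ln Z + ⟨E⟩/kT = ln(1.3189) + 0.055517/0.093925 = 0.27680 + 0.59108 = 0.868.

0.868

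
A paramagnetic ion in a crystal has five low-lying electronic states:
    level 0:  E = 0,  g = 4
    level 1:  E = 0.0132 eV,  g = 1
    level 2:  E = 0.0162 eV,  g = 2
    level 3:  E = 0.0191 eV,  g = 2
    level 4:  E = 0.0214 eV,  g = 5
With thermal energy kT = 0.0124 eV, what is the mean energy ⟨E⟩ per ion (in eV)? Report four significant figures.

0.006537 eV

Eᵢ/kT = 0, 1.06452, 1.30645, 1.54032, 1.72581.
Z = Σ gᵢe^(−Eᵢ/kT) = 4·e^(−0) + 1·e^(−1.06452) + 2·e^(−1.30645) + 2·e^(−1.54032) + 5·e^(−1.72581) = 4.00000 + 0.344893 + 0.541559 + 0.428625 + 0.890144 = 6.20522.
⟨E⟩ = Σ Eᵢ gᵢe^(−Eᵢ/kT) / Z = (0·4.00000 + 0.0132·0.344893 + 0.0162·0.541559 + 0.0191·0.428625 + 0.0214·0.890144) / 6.20522 = 0.006537 eV.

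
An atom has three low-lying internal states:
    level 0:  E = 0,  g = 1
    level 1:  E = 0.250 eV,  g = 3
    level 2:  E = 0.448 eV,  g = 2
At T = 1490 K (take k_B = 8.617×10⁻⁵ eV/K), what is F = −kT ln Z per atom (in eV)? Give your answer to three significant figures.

-0.0511 eV

k_BT = 8.617×10⁻⁵ × 1490 K = 0.12839 eV.
Eᵢ/kT = 0, 1.9472, 3.4894.
Z = Σ gᵢe^(−Eᵢ/kT) = 1·e^(−0) + 3·e^(−1.9472) + 2·e^(−3.4894) = 1.0000 + 0.42802 + 0.061038 = 1.4891.
F = −kT ln Z = −0.12839 × ln(1.4891) = −0.12839 × 0.39817 = -0.0511 eV.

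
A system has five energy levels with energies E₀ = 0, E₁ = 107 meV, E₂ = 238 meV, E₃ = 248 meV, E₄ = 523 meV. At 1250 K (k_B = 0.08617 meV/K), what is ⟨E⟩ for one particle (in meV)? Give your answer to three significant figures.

59.6 meV

k_BT = 0.08617 × 1250 K = 107.71 meV.
Eᵢ/kT = 0, 0.99341, 2.2096, 2.3025, 4.8556.
Z = Σ e^(−Eᵢ/kT) = e^(−0) + e^(−0.99341) + e^(−2.2096) + e^(−2.3025) + e^(−4.8556) = 1.0000 + 0.37031 + 0.10974 + 0.10001 + 0.0077847 = 1.5878.
⟨E⟩ = Σ Eᵢ e^(−Eᵢ/kT) / Z = (0·1.0000 + 107·0.37031 + 238·0.10974 + 248·0.10001 + 523·0.0077847) / 1.5878 = 59.6 meV.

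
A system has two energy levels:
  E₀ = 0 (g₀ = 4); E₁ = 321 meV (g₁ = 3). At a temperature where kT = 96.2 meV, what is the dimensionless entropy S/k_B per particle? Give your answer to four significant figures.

Eᵢ/kT = 0, 3.33680.
Z = Σ gᵢe^(−Eᵢ/kT) = 4·e^(−0) + 3·e^(−3.33680) = 4.00000 + 0.106652 = 4.10665.
⟨E⟩ = Σ EᵢPᵢ = 8.33655 meV.
S/k_B = ln Z + ⟨E⟩/kT = ln(4.10665) + 8.33655/96.2 = 1.41261 + 0.0866585 = 1.499.

1.499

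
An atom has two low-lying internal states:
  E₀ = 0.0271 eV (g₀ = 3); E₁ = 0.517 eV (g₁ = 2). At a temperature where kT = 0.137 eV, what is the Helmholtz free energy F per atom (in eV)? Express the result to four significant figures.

-0.1259 eV

Eᵢ/kT = 0.197810, 3.77372.
Z = Σ gᵢe^(−Eᵢ/kT) = 3·e^(−0.197810) + 2·e^(−3.77372) = 2.46158 + 0.0459329 = 2.50751.
F = −kT ln Z = −0.137 × ln(2.50751) = −0.137 × 0.919290 = -0.1259 eV.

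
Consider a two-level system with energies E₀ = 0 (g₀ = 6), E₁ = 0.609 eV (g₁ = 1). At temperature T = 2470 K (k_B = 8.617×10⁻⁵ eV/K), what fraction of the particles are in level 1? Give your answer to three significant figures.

0.00944

k_BT = 8.617×10⁻⁵ × 2470 K = 0.21284 eV.
Eᵢ/kT = 0, 2.8613.
Z = Σ gᵢe^(−Eᵢ/kT) = 6·e^(−0) + 1·e^(−2.8613) = 6.0000 + 0.057194 = 6.0572.
P₁ = g₁ e^(−E₁/kT) / Z = 0.057194/6.0572 = 0.00944.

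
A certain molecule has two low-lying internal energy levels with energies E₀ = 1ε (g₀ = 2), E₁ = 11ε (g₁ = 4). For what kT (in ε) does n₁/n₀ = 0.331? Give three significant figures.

n₁/n₀ = (g₁/g₀) exp[−(E₁−E₀)/kT] = 0.331.
⇒ (E₁−E₀)/kT = ln((4/2)/0.331) = ln(6.0423) = 1.7988.
kT = 10ε / 1.7988 = 5.56 ε.

5.56 ε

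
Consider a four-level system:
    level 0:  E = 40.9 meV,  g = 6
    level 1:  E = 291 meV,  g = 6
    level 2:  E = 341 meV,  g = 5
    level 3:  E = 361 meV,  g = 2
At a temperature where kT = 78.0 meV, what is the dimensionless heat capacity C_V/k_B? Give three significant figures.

0.683

Eᵢ/kT = 0.52436, 3.7308, 4.3718, 4.6282.
Z = Σ gᵢe^(−Eᵢ/kT) = 6·e^(−0.52436) + 6·e^(−3.7308) + 5·e^(−4.3718) + 2·e^(−4.6282) = 3.5516 + 0.14384 + 0.063142 + 0.019545 = 3.7781.
⟨E⟩ = 57.094 meV, ⟨E²⟩ = 7414.0 meV².
C_V/k_B = (⟨E²⟩ − ⟨E⟩²)/(kT)² = (7414.0 − 3259.7)/6084.0 = 0.683.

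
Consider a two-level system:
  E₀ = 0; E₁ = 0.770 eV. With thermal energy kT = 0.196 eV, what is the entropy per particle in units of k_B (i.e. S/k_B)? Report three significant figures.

0.0953

Eᵢ/kT = 0, 3.9286.
Z = Σ e^(−Eᵢ/kT) = e^(−0) + e^(−3.9286) = 1.0000 + 0.019671 = 1.0197.
⟨E⟩ = Σ EᵢPᵢ = 0.014854 eV.
S/k_B = ln Z + ⟨E⟩/kT = ln(1.0197) + 0.014854/0.196 = 0.019508 + 0.075786 = 0.0953.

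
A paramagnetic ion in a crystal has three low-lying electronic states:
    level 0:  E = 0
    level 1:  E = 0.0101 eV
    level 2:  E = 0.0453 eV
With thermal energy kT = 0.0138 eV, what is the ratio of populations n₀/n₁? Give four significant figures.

2.079

n₀/n₁ = exp[−(E₀−E₁)/kT] = exp(−(-0.0101 eV)/(0.0138 eV)) = exp(0.731884) = 2.079.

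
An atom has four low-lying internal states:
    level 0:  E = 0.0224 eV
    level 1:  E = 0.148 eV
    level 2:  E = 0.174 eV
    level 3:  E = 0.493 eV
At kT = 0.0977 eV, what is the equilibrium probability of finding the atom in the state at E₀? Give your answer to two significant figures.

Eᵢ/kT = 0.2293, 1.515, 1.781, 5.046.
Z = Σ e^(−Eᵢ/kT) = e^(−0.2293) + e^(−1.515) + e^(−1.781) + e^(−5.046) = 0.7951 + 0.2198 + 0.1685 + 0.006435 = 1.190.
P₀ = e^(−E₀/kT) / Z = 0.7951/1.190 = 0.67.

0.67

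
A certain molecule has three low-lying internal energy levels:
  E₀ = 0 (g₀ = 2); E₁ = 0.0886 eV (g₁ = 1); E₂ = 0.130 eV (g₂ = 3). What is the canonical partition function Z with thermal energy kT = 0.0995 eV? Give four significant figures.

Eᵢ/kT = 0, 0.890452, 1.30653.
Z = Σ gᵢe^(−Eᵢ/kT) = 2·e^(−0) + 1·e^(−0.890452) + 3·e^(−1.30653) = 2.00000 + 0.410470 + 0.812274 = 3.22274.

Z = 3.223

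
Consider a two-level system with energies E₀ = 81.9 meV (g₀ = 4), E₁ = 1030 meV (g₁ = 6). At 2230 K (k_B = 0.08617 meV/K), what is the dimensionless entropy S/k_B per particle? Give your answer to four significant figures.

1.450

k_BT = 0.08617 × 2230 K = 192.159 meV.
Eᵢ/kT = 0.426210, 5.36014.
Z = Σ gᵢe^(−Eᵢ/kT) = 4·e^(−0.426210) + 6·e^(−5.36014) = 2.61192 + 0.0282015 = 2.64012.
⟨E⟩ = Σ EᵢPᵢ = 92.0276 meV.
S/k_B = ln Z + ⟨E⟩/kT = ln(2.64012) + 92.0276/192.159 = 0.970824 + 0.478914 = 1.450.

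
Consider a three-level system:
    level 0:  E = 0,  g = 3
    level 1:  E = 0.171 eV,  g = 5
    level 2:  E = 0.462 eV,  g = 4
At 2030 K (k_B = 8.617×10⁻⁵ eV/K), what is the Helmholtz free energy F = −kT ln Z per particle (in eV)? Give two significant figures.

k_BT = 8.617×10⁻⁵ × 2030 K = 0.1749 eV.
Eᵢ/kT = 0, 0.9777, 2.642.
Z = Σ gᵢe^(−Eᵢ/kT) = 3·e^(−0) + 5·e^(−0.9777) + 4·e^(−2.642) = 3.000 + 1.881 + 0.2849 = 5.166.
F = −kT ln Z = −0.1749 × ln(5.166) = −0.1749 × 1.642 = -0.29 eV.

-0.29 eV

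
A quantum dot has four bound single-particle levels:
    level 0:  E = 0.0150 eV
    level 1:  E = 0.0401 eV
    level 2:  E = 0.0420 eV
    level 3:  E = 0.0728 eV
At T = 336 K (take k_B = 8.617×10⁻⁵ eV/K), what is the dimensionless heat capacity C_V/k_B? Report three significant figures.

0.351

k_BT = 8.617×10⁻⁵ × 336 K = 0.028953 eV.
Eᵢ/kT = 0.51808, 1.3850, 1.4506, 2.5144.
Z = Σ e^(−Eᵢ/kT) = e^(−0.51808) + e^(−1.3850) + e^(−1.4506) + e^(−2.5144) = 0.59566 + 0.25032 + 0.23443 + 0.080911 = 1.1613.
⟨E⟩ = 0.029888 eV, ⟨E²⟩ = 0.0011874 eV².
C_V/k_B = (⟨E²⟩ − ⟨E⟩²)/(kT)² = (0.0011874 − 0.00089329)/0.00083828 = 0.351.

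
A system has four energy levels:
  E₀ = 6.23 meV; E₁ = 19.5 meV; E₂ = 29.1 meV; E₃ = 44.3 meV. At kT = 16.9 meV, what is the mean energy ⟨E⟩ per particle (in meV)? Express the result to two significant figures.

Eᵢ/kT = 0.3686, 1.154, 1.722, 2.621.
Z = Σ e^(−Eᵢ/kT) = e^(−0.3686) + e^(−1.154) + e^(−1.722) + e^(−2.621) = 0.6917 + 0.3154 + 0.1787 + 0.07273 = 1.259.
⟨E⟩ = Σ Eᵢ e^(−Eᵢ/kT) / Z = (6.23·0.6917 + 19.5·0.3154 + 29.1·0.1787 + 44.3·0.07273) / 1.259 = 15 meV.

15 meV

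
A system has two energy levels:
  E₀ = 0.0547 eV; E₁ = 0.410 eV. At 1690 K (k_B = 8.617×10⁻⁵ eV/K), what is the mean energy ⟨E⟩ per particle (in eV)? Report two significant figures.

0.083 eV

k_BT = 8.617×10⁻⁵ × 1690 K = 0.1456 eV.
Eᵢ/kT = 0.3757, 2.816.
Z = Σ e^(−Eᵢ/kT) = e^(−0.3757) + e^(−2.816) = 0.6868 + 0.05984 = 0.7466.
⟨E⟩ = Σ Eᵢ e^(−Eᵢ/kT) / Z = (0.0547·0.6868 + 0.410·0.05984) / 0.7466 = 0.083 eV.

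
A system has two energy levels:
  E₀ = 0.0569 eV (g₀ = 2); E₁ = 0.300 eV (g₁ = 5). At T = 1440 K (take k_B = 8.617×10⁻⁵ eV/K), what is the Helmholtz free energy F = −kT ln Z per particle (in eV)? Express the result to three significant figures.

-0.0666 eV

k_BT = 8.617×10⁻⁵ × 1440 K = 0.12408 eV.
Eᵢ/kT = 0.45858, 2.4178.
Z = Σ gᵢe^(−Eᵢ/kT) = 2·e^(−0.45858) + 5·e^(−2.4178) = 1.2644 + 0.44559 = 1.7100.
F = −kT ln Z = −0.12408 × ln(1.7100) = −0.12408 × 0.53649 = -0.0666 eV.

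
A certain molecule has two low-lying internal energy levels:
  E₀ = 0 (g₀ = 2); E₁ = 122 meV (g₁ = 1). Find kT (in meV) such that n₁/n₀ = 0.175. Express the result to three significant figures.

n₁/n₀ = (g₁/g₀) exp[−(E₁−E₀)/kT] = 0.175.
⇒ (E₁−E₀)/kT = ln((1/2)/0.175) = ln(2.8571) = 1.0498.
kT = 122 meV / 1.0498 = 116 meV.

116 meV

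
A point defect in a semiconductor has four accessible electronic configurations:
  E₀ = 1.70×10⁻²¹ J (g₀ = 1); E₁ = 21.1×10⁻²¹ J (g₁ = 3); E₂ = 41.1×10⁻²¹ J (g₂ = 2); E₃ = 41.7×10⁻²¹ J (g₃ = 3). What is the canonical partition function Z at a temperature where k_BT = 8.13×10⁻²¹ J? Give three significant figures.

Z = 1.07

Eᵢ/kT = 0.20910, 2.5953, 5.0554, 5.1292.
Z = Σ gᵢe^(−Eᵢ/kT) = 1·e^(−0.20910) + 3·e^(−2.5953) + 2·e^(−5.0554) + 3·e^(−5.1292) = 0.81131 + 0.22387 + 0.012750 + 0.017764 = 1.0657.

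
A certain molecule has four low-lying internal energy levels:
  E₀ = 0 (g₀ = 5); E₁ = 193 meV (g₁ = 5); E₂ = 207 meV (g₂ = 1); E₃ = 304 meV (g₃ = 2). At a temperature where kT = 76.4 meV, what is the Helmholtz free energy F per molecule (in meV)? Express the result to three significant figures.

Eᵢ/kT = 0, 2.5262, 2.7094, 3.9791.
Z = Σ gᵢe^(−Eᵢ/kT) = 5·e^(−0) + 5·e^(−2.5262) + 1·e^(−2.7094) + 2·e^(−3.9791) = 5.0000 + 0.39981 + 0.066577 + 0.037405 = 5.5038.
F = −kT ln Z = −76.4 × ln(5.5038) = −76.4 × 1.7054 = -130 meV.

-130 meV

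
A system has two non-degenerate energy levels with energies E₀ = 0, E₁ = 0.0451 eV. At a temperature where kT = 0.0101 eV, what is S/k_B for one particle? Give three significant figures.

0.0622

Eᵢ/kT = 0, 4.4653.
Z = Σ e^(−Eᵢ/kT) = e^(−0) + e^(−4.4653) = 1.0000 + 0.011501 = 1.0115.
⟨E⟩ = Σ EᵢPᵢ = 0.00051280 eV.
S/k_B = ln Z + ⟨E⟩/kT = ln(1.0115) + 0.00051280/0.0101 = 0.011434 + 0.050772 = 0.0622.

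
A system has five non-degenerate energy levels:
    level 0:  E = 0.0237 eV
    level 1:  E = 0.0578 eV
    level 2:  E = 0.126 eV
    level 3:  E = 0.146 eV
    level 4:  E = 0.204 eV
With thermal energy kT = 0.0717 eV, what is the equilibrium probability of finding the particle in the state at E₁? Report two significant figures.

Eᵢ/kT = 0.3305, 0.8061, 1.757, 2.036, 2.845.
Z = Σ e^(−Eᵢ/kT) = e^(−0.3305) + e^(−0.8061) + e^(−1.757) + e^(−2.036) + e^(−2.845) = 0.7186 + 0.4466 + 0.1726 + 0.1305 + 0.05813 = 1.526.
P₁ = e^(−E₁/kT) / Z = 0.4466/1.526 = 0.29.

0.29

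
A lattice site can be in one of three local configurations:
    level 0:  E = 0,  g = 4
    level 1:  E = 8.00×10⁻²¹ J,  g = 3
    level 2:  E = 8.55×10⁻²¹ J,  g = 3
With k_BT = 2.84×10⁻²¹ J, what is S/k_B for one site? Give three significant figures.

Eᵢ/kT = 0, 2.8169, 3.0106.
Z = Σ gᵢe^(−Eᵢ/kT) = 4·e^(−0) + 3·e^(−2.8169) + 3·e^(−3.0106) = 4.0000 + 0.17937 + 0.14779 = 4.3272.
⟨E⟩ = Σ EᵢPᵢ = 0.62363 ×10⁻²¹ J.
S/k_B = ln Z + ⟨E⟩/kT = ln(4.3272) + 0.62363/2.84 = 1.4649 + 0.21959 = 1.68.

1.68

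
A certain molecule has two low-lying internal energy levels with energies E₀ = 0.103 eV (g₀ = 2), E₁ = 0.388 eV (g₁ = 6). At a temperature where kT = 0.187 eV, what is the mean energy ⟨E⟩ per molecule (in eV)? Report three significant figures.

Eᵢ/kT = 0.55080, 2.0749.
Z = Σ gᵢe^(−Eᵢ/kT) = 2·e^(−0.55080) + 6·e^(−2.0749) = 1.1530 + 0.75341 = 1.9064.
⟨E⟩ = Σ Eᵢ gᵢe^(−Eᵢ/kT) / Z = (0.103·1.1530 + 0.388·0.75341) / 1.9064 = 0.216 eV.

0.216 eV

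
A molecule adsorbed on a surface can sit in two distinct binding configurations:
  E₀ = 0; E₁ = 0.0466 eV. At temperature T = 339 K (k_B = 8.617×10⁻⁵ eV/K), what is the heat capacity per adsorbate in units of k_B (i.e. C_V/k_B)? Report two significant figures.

0.36

k_BT = 8.617×10⁻⁵ × 339 K = 0.02921 eV.
Eᵢ/kT = 0, 1.595.
Z = Σ e^(−Eᵢ/kT) = e^(−0) + e^(−1.595) = 1.000 + 0.2029 = 1.203.
⟨E⟩ = 0.007860 eV, ⟨E²⟩ = 0.0003663 eV².
C_V/k_B = (⟨E²⟩ − ⟨E⟩²)/(kT)² = (0.0003663 − 0.00006178)/0.0008532 = 0.36.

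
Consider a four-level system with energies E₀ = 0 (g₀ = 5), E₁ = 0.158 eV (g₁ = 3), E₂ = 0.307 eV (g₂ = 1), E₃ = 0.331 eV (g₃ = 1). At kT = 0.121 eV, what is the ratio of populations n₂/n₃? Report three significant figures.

1.22

n₂/n₃ = (g₂/g₃) exp[−(E₂−E₃)/kT] = (1/1) × exp(−(-0.024 eV)/(0.121 eV)) = (1/1) × exp(0.19835) = 1.22.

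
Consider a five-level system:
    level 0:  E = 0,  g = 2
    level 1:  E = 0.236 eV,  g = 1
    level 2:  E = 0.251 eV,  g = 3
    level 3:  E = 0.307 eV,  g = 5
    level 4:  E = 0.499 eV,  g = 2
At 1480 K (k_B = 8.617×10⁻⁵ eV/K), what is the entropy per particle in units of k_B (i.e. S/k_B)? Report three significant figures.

k_BT = 8.617×10⁻⁵ × 1480 K = 0.12753 eV.
Eᵢ/kT = 0, 1.8505, 1.9682, 2.4073, 3.9128.
Z = Σ gᵢe^(−Eᵢ/kT) = 2·e^(−0) + 1·e^(−1.8505) + 3·e^(−1.9682) + 5·e^(−2.4073) + 2·e^(−3.9128) = 2.0000 + 0.15716 + 0.41912 + 0.45029 + 0.039969 = 3.0665.
⟨E⟩ = Σ EᵢPᵢ = 0.097985 eV.
S/k_B = ln Z + ⟨E⟩/kT = ln(3.0665) + 0.097985/0.12753 = 1.1205 + 0.76833 = 1.89.

1.89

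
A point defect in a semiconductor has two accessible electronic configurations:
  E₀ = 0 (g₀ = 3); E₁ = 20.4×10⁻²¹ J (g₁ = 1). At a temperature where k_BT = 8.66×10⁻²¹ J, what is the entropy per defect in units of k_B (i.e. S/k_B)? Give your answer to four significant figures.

1.202

Eᵢ/kT = 0, 2.35566.
Z = Σ gᵢe^(−Eᵢ/kT) = 3·e^(−0) + 1·e^(−2.35566) = 3.00000 + 0.0948309 = 3.09483.
⟨E⟩ = Σ EᵢPᵢ = 0.625091 ×10⁻²¹ J.
S/k_B = ln Z + ⟨E⟩/kT = ln(3.09483) + 0.625091/8.66 = 1.12973 + 0.0721814 = 1.202.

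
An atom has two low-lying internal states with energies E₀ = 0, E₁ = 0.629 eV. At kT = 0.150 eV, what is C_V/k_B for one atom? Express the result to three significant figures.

Eᵢ/kT = 0, 4.1933.
Z = Σ e^(−Eᵢ/kT) = e^(−0) + e^(−4.1933) = 1.0000 + 0.015096 = 1.0151.
⟨E⟩ = 0.0093541 eV, ⟨E²⟩ = 0.0058838 eV².
C_V/k_B = (⟨E²⟩ − ⟨E⟩²)/(kT)² = (0.0058838 − 0.000087499)/0.022500 = 0.258.

0.258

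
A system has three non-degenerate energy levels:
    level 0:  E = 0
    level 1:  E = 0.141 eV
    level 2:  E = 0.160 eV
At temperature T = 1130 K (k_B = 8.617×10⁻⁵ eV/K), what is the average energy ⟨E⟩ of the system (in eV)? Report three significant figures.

k_BT = 8.617×10⁻⁵ × 1130 K = 0.097372 eV.
Eᵢ/kT = 0, 1.4481, 1.6432.
Z = Σ e^(−Eᵢ/kT) = e^(−0) + e^(−1.4481) + e^(−1.6432) = 1.0000 + 0.23502 + 0.19336 = 1.4284.
⟨E⟩ = Σ Eᵢ e^(−Eᵢ/kT) / Z = (0·1.0000 + 0.141·0.23502 + 0.160·0.19336) / 1.4284 = 0.0449 eV.

0.0449 eV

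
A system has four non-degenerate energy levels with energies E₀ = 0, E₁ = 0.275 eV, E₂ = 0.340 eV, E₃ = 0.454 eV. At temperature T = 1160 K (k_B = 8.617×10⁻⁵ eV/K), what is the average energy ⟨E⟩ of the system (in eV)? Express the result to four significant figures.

0.03044 eV

k_BT = 8.617×10⁻⁵ × 1160 K = 0.0999572 eV.
Eᵢ/kT = 0, 2.75118, 3.40146, 4.54194.
Z = Σ e^(−Eᵢ/kT) = e^(−0) + e^(−2.75118) + e^(−3.40146) + e^(−4.54194) = 1.00000 + 0.0638525 + 0.0333246 + 0.0106527 = 1.10783.
⟨E⟩ = Σ Eᵢ e^(−Eᵢ/kT) / Z = (0·1.00000 + 0.275·0.0638525 + 0.340·0.0333246 + 0.454·0.0106527) / 1.10783 = 0.03044 eV.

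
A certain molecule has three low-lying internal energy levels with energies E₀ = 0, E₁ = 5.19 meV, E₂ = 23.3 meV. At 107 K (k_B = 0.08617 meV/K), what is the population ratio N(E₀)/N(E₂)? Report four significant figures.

k_BT = 0.08617 × 107 K = 9.22019 meV.
n₀/n₂ = exp[−(E₀−E₂)/kT] = exp(−(-23.3 meV)/(9.22019 meV)) = exp(2.52706) = 12.52.

12.52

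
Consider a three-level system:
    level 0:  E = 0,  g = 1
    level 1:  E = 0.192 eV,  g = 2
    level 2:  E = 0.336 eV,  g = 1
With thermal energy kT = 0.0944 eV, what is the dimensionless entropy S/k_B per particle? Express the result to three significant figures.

Eᵢ/kT = 0, 2.0339, 3.5593.
Z = Σ gᵢe^(−Eᵢ/kT) = 1·e^(−0) + 2·e^(−2.0339) + 1·e^(−3.5593) = 1.0000 + 0.26165 + 0.028459 = 1.2901.
⟨E⟩ = Σ EᵢPᵢ = 0.046352 eV.
S/k_B = ln Z + ⟨E⟩/kT = ln(1.2901) + 0.046352/0.0944 = 0.25472 + 0.49102 = 0.746.

0.746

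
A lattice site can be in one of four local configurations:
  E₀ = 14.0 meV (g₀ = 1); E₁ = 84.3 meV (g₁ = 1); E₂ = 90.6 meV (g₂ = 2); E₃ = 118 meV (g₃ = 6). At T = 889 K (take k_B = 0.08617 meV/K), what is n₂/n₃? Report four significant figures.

k_BT = 0.08617 × 889 K = 76.6051 meV.
n₂/n₃ = (g₂/g₃) exp[−(E₂−E₃)/kT] = (2/6) × exp(−(-27.4 meV)/(76.6051 meV)) = (2/6) × exp(0.357679) = 0.4767.

0.4767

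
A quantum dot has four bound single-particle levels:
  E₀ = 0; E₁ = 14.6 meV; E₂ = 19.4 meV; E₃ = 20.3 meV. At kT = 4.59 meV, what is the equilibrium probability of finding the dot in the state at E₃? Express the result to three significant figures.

Eᵢ/kT = 0, 3.1808, 4.2266, 4.4227.
Z = Σ e^(−Eᵢ/kT) = e^(−0) + e^(−3.1808) + e^(−4.2266) + e^(−4.4227) = 1.0000 + 0.041552 + 0.014602 + 0.012002 = 1.0682.
P₃ = e^(−E₃/kT) / Z = 0.012002/1.0682 = 0.0112.

0.0112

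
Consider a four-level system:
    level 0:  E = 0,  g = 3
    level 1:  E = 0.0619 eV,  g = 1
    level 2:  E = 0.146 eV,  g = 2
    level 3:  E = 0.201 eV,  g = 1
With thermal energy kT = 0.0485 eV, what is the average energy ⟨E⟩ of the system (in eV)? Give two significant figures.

Eᵢ/kT = 0, 1.276, 3.010, 4.144.
Z = Σ gᵢe^(−Eᵢ/kT) = 3·e^(−0) + 1·e^(−1.276) + 2·e^(−3.010) + 1·e^(−4.144) = 3.000 + 0.2792 + 0.09858 + 0.01586 = 3.394.
⟨E⟩ = Σ Eᵢ gᵢe^(−Eᵢ/kT) / Z = (0·3.000 + 0.0619·0.2792 + 0.146·0.09858 + 0.201·0.01586) / 3.394 = 0.010 eV.

0.010 eV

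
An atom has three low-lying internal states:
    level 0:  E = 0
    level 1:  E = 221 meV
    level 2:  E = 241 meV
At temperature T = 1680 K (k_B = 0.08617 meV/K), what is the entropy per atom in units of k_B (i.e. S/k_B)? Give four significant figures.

0.8009

k_BT = 0.08617 × 1680 K = 144.766 meV.
Eᵢ/kT = 0, 1.52660, 1.66476.
Z = Σ e^(−Eᵢ/kT) = e^(−0) + e^(−1.52660) + e^(−1.66476) = 1.00000 + 0.217273 + 0.189236 = 1.40651.
⟨E⟩ = Σ EᵢPᵢ = 66.5642 meV.
S/k_B = ln Z + ⟨E⟩/kT = ln(1.40651) + 66.5642/144.766 = 0.341111 + 0.459805 = 0.8009.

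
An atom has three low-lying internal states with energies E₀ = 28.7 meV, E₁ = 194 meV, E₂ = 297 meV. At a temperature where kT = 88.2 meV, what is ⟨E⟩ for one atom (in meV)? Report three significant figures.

Eᵢ/kT = 0.32540, 2.1995, 3.3673.
Z = Σ e^(−Eᵢ/kT) = e^(−0.32540) + e^(−2.1995) + e^(−3.3673) = 0.72224 + 0.11086 + 0.034483 = 0.86758.
⟨E⟩ = Σ Eᵢ e^(−Eᵢ/kT) / Z = (28.7·0.72224 + 194·0.11086 + 297·0.034483) / 0.86758 = 60.5 meV.

60.5 meV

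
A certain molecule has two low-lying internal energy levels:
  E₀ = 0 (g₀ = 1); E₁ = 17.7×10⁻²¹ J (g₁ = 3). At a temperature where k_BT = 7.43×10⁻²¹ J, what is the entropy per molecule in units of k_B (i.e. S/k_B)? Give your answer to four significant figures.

0.7613

Eᵢ/kT = 0, 2.38223.
Z = Σ gᵢe^(−Eᵢ/kT) = 1·e^(−0) + 3·e^(−2.38223) = 1.00000 + 0.277033 = 1.27703.
⟨E⟩ = Σ EᵢPᵢ = 3.83976 ×10⁻²¹ J.
S/k_B = ln Z + ⟨E⟩/kT = ln(1.27703) + 3.83976/7.43 = 0.244537 + 0.516791 = 0.7613.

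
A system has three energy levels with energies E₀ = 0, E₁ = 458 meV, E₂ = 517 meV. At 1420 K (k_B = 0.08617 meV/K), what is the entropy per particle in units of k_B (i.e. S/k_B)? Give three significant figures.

0.182

k_BT = 0.08617 × 1420 K = 122.36 meV.
Eᵢ/kT = 0, 3.7431, 4.2252.
Z = Σ e^(−Eᵢ/kT) = e^(−0) + e^(−3.7431) + e^(−4.2252) = 1.0000 + 0.023681 + 0.014622 = 1.0383.
⟨E⟩ = Σ EᵢPᵢ = 17.727 meV.
S/k_B = ln Z + ⟨E⟩/kT = ln(1.0383) + 17.727/122.36 = 0.037585 + 0.14488 = 0.182.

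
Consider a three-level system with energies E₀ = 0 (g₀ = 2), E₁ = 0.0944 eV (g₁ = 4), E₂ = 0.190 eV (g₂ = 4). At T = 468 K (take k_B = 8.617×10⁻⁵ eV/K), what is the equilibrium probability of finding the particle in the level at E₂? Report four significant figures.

k_BT = 8.617×10⁻⁵ × 468 K = 0.0403276 eV.
Eᵢ/kT = 0, 2.34083, 4.71141.
Z = Σ gᵢe^(−Eᵢ/kT) = 2·e^(−0) + 4·e^(−2.34083) + 4·e^(−4.71141) = 2.00000 + 0.384991 + 0.0359684 = 2.42096.
P₂ = g₂ e^(−E₂/kT) / Z = 0.0359684/2.42096 = 0.01486.

0.01486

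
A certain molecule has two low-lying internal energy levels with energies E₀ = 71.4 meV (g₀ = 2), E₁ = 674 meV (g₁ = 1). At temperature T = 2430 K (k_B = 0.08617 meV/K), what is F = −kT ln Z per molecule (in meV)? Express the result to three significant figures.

k_BT = 0.08617 × 2430 K = 209.39 meV.
Eᵢ/kT = 0.34099, 3.2189.
Z = Σ gᵢe^(−Eᵢ/kT) = 2·e^(−0.34099) + 1·e^(−3.2189) = 1.4221 + 0.039999 = 1.4621.
F = −kT ln Z = −209.39 × ln(1.4621) = −209.39 × 0.37987 = -79.5 meV.

-79.5 meV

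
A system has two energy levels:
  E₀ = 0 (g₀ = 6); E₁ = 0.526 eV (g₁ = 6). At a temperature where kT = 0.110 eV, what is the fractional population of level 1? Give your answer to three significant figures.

0.00831

Eᵢ/kT = 0, 4.7818.
Z = Σ gᵢe^(−Eᵢ/kT) = 6·e^(−0) + 6·e^(−4.7818) = 6.0000 + 0.050285 = 6.0503.
P₁ = g₁ e^(−E₁/kT) / Z = 0.050285/6.0503 = 0.00831.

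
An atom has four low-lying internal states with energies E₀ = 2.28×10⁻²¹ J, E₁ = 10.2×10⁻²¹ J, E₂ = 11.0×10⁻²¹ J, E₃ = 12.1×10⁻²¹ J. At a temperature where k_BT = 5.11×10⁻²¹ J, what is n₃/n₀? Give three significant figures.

0.146

n₃/n₀ = exp[−(E₃−E₀)/kT] = exp(−(9.82 ×10⁻²¹ J)/(5.11 ×10⁻²¹ J)) = exp(-1.9217) = 0.146.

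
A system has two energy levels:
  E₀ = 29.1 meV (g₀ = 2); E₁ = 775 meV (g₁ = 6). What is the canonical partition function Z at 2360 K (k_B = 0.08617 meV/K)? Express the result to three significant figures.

k_BT = 0.08617 × 2360 K = 203.36 meV.
Eᵢ/kT = 0.14310, 3.8110.
Z = Σ gᵢe^(−Eᵢ/kT) = 2·e^(−0.14310) + 6·e^(−3.8110) = 1.7333 + 0.13276 = 1.8661.

Z = 1.87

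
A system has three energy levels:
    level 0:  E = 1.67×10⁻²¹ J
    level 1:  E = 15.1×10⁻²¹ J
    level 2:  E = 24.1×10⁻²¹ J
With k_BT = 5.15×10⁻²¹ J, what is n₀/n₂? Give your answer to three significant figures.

n₀/n₂ = exp[−(E₀−E₂)/kT] = exp(−(-22.43 ×10⁻²¹ J)/(5.15 ×10⁻²¹ J)) = exp(4.3553) = 77.9.

77.9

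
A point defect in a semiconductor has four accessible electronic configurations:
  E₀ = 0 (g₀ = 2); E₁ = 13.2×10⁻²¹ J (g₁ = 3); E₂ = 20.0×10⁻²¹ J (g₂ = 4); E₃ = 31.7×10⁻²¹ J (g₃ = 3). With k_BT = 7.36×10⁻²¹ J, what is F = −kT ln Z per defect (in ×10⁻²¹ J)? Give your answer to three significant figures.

-7.59 ×10⁻²¹ J

Eᵢ/kT = 0, 1.7935, 2.7174, 4.3071.
Z = Σ gᵢe^(−Eᵢ/kT) = 2·e^(−0) + 3·e^(−1.7935) + 4·e^(−2.7174) + 3·e^(−4.3071) = 2.0000 + 0.49913 + 0.26419 + 0.040418 = 2.8037.
F = −kT ln Z = −7.36 × ln(2.8037) = −7.36 × 1.0309 = -7.59 ×10⁻²¹ J.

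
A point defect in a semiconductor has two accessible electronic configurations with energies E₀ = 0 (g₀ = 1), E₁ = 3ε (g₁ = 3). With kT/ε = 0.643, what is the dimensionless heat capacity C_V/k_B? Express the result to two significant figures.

0.58

Eᵢ/kT = 0, 4.666.
Z = Σ gᵢe^(−Eᵢ/kT) = 1·e^(−0) + 3·e^(−4.666) = 1.000 + 0.02823 = 1.028.
⟨E⟩ = 0.08238 ε, ⟨E²⟩ = 0.2471 ε².
C_V/k_B = (⟨E²⟩ − ⟨E⟩²)/(kT)² = (0.2471 − 0.006786)/0.4134 = 0.58.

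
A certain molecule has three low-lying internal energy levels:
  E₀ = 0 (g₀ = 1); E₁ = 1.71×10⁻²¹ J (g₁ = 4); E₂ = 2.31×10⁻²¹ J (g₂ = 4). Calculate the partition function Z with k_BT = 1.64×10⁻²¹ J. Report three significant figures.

Eᵢ/kT = 0, 1.0427, 1.4085.
Z = Σ gᵢe^(−Eᵢ/kT) = 1·e^(−0) + 4·e^(−1.0427) + 4·e^(−1.4085) = 1.0000 + 1.4100 + 0.97804 = 3.3880.

Z = 3.39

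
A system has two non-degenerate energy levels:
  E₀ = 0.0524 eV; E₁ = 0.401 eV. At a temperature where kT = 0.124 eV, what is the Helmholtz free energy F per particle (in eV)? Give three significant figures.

Eᵢ/kT = 0.42258, 3.2339.
Z = Σ e^(−Eᵢ/kT) = e^(−0.42258) + e^(−3.2339) = 0.65535 + 0.039404 = 0.69475.
F = −kT ln Z = −0.124 × ln(0.69475) = −0.124 × -0.36420 = 0.0452 eV.

0.0452 eV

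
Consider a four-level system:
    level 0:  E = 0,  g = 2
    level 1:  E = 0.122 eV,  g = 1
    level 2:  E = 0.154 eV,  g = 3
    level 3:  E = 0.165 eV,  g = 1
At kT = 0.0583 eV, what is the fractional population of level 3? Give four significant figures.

0.02462

Eᵢ/kT = 0, 2.09262, 2.64151, 2.83019.
Z = Σ gᵢe^(−Eᵢ/kT) = 2·e^(−0) + 1·e^(−2.09262) + 3·e^(−2.64151) + 1·e^(−2.83019) = 2.00000 + 0.123363 + 0.213761 + 0.0590016 = 2.39613.
P₃ = g₃ e^(−E₃/kT) / Z = 0.0590016/2.39613 = 0.02462.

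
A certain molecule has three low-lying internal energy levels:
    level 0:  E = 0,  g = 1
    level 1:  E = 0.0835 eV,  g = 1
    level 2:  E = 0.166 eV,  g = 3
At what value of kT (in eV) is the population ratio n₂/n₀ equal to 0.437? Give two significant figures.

0.086 eV

n₂/n₀ = (g₂/g₀) exp[−(E₂−E₀)/kT] = 0.437.
⇒ (E₂−E₀)/kT = ln((3/1)/0.437) = ln(6.865) = 1.926.
kT = 0.166 eV / 1.926 = 0.086 eV.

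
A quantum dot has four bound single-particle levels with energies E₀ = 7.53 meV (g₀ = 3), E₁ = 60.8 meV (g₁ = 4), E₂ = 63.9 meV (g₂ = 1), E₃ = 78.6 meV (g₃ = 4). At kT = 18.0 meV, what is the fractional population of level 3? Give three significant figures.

Eᵢ/kT = 0.41833, 3.3778, 3.5500, 4.3667.
Z = Σ gᵢe^(−Eᵢ/kT) = 3·e^(−0.41833) + 4·e^(−3.3778) + 1·e^(−3.5500) + 4·e^(−4.3667) = 1.9744 + 0.13649 + 0.028725 + 0.050772 = 2.1904.
P₃ = g₃ e^(−E₃/kT) / Z = 0.050772/2.1904 = 0.0232.

0.0232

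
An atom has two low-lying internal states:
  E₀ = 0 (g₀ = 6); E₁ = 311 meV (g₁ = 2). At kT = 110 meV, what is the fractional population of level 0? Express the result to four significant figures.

0.9807

Eᵢ/kT = 0, 2.82727.
Z = Σ gᵢe^(−Eᵢ/kT) = 6·e^(−0) + 2·e^(−2.82727) = 6.00000 + 0.118348 = 6.11835.
P₀ = g₀ e^(−E₀/kT) / Z = 6.00000/6.11835 = 0.9807.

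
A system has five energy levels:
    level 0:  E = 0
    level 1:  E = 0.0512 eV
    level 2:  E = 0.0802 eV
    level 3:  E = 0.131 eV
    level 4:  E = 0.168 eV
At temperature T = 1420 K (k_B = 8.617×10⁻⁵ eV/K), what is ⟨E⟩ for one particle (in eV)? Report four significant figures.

k_BT = 8.617×10⁻⁵ × 1420 K = 0.122361 eV.
Eᵢ/kT = 0, 0.418434, 0.655438, 1.07060, 1.37299.
Z = Σ e^(−Eᵢ/kT) = e^(−0) + e^(−0.418434) + e^(−0.655438) + e^(−1.07060) + e^(−1.37299) = 1.00000 + 0.658077 + 0.519215 + 0.342803 + 0.253348 = 2.77344.
⟨E⟩ = Σ Eᵢ e^(−Eᵢ/kT) / Z = (0·1.00000 + 0.0512·0.658077 + 0.0802·0.519215 + 0.131·0.342803 + 0.168·0.253348) / 2.77344 = 0.05870 eV.

0.05870 eV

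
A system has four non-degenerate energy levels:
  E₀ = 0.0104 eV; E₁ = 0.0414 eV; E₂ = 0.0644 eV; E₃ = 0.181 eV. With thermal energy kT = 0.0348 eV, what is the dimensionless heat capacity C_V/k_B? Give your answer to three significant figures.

Eᵢ/kT = 0.29885, 1.1897, 1.8506, 5.2011.
Z = Σ e^(−Eᵢ/kT) = e^(−0.29885) + e^(−1.1897) + e^(−1.8506) + e^(−5.2011) = 0.74167 + 0.30431 + 0.15714 + 0.0055105 = 1.2086.
⟨E⟩ = 0.026004 eV, ⟨E²⟩ = 0.0011865 eV².
C_V/k_B = (⟨E²⟩ − ⟨E⟩²)/(kT)² = (0.0011865 − 0.00067621)/0.0012110 = 0.421.

0.421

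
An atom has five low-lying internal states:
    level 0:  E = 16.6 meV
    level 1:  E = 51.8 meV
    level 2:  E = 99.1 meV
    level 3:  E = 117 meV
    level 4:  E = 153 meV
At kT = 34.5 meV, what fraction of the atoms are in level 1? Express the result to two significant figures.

0.24

Eᵢ/kT = 0.4812, 1.501, 2.872, 3.391, 4.435.
Z = Σ e^(−Eᵢ/kT) = e^(−0.4812) + e^(−1.501) + e^(−2.872) + e^(−3.391) + e^(−4.435) = 0.6180 + 0.2229 + 0.05659 + 0.03367 + 0.01186 = 0.9430.
P₁ = e^(−E₁/kT) / Z = 0.2229/0.9430 = 0.24.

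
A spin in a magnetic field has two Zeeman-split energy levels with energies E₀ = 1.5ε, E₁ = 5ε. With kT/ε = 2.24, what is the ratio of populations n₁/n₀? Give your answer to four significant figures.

n₁/n₀ = exp[−(E₁−E₀)/kT] = exp(−(3.5ε)/(2.24ε)) = exp(-1.56250) = 0.2096.

0.2096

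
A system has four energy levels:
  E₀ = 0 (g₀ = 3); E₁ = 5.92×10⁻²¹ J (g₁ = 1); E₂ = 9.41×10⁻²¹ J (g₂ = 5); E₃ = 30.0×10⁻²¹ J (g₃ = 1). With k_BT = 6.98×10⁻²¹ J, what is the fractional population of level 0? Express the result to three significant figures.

Eᵢ/kT = 0, 0.84814, 1.3481, 4.2980.
Z = Σ gᵢe^(−Eᵢ/kT) = 3·e^(−0) + 1·e^(−0.84814) + 5·e^(−1.3481) + 1·e^(−4.2980) = 3.0000 + 0.42821 + 1.2987 + 0.013596 = 4.7405.
P₀ = g₀ e^(−E₀/kT) / Z = 3.0000/4.7405 = 0.633.

0.633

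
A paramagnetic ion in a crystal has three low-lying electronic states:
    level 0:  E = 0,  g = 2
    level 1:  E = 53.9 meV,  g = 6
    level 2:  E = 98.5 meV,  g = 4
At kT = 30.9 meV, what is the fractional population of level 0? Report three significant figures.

0.622

Eᵢ/kT = 0, 1.7443, 3.1877.
Z = Σ gᵢe^(−Eᵢ/kT) = 2·e^(−0) + 6·e^(−1.7443) + 4·e^(−3.1877) = 2.0000 + 1.0486 + 0.16507 = 3.2137.
P₀ = g₀ e^(−E₀/kT) / Z = 2.0000/3.2137 = 0.622.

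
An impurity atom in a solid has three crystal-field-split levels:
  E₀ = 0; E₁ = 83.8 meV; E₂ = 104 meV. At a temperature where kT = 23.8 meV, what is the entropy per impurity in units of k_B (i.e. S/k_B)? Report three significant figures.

0.194

Eᵢ/kT = 0, 3.5210, 4.3697.
Z = Σ e^(−Eᵢ/kT) = e^(−0) + e^(−3.5210) + e^(−4.3697) = 1.0000 + 0.029570 + 0.012655 = 1.0422.
⟨E⟩ = Σ EᵢPᵢ = 3.6405 meV.
S/k_B = ln Z + ⟨E⟩/kT = ln(1.0422) + 3.6405/23.8 = 0.041334 + 0.15296 = 0.194.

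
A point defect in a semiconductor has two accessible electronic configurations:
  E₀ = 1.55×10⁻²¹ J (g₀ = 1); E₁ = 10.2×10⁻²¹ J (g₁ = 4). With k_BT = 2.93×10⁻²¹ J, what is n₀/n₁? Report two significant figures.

4.8

n₀/n₁ = (g₀/g₁) exp[−(E₀−E₁)/kT] = (1/4) × exp(−(-8.65 ×10⁻²¹ J)/(2.93 ×10⁻²¹ J)) = (1/4) × exp(2.952) = 4.8.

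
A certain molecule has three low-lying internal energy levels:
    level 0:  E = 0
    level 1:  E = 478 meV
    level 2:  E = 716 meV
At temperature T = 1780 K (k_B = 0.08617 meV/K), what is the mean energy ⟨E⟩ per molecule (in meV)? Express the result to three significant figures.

k_BT = 0.08617 × 1780 K = 153.38 meV.
Eᵢ/kT = 0, 3.1164, 4.6681.
Z = Σ e^(−Eᵢ/kT) = e^(−0) + e^(−3.1164) + e^(−4.6681) = 1.0000 + 0.044316 + 0.0093901 = 1.0537.
⟨E⟩ = Σ Eᵢ e^(−Eᵢ/kT) / Z = (0·1.0000 + 478·0.044316 + 716·0.0093901) / 1.0537 = 26.5 meV.

26.5 meV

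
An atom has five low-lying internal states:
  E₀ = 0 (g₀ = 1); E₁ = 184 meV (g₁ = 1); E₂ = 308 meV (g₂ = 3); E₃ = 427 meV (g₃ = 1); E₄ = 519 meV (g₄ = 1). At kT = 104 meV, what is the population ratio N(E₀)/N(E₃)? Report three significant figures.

60.7

n₀/n₃ = (g₀/g₃) exp[−(E₀−E₃)/kT] = (1/1) × exp(−(-427 meV)/(104 meV)) = (1/1) × exp(4.1058) = 60.7.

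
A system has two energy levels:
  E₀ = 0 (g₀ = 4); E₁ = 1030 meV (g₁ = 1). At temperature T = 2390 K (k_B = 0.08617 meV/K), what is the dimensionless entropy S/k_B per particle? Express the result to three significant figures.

1.40

k_BT = 0.08617 × 2390 K = 205.95 meV.
Eᵢ/kT = 0, 5.0012.
Z = Σ gᵢe^(−Eᵢ/kT) = 4·e^(−0) + 1·e^(−5.0012) = 4.0000 + 0.0067299 = 4.0067.
⟨E⟩ = Σ EᵢPᵢ = 1.7301 meV.
S/k_B = ln Z + ⟨E⟩/kT = ln(4.0067) + 1.7301/205.95 = 1.3880 + 0.0084006 = 1.40.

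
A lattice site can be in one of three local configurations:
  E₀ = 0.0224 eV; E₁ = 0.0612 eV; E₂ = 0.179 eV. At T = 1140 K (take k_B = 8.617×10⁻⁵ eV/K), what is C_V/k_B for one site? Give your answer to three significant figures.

k_BT = 8.617×10⁻⁵ × 1140 K = 0.098234 eV.
Eᵢ/kT = 0.22803, 0.62300, 1.8222.
Z = Σ e^(−Eᵢ/kT) = e^(−0.22803) + e^(−0.62300) + e^(−1.8222) = 0.79610 + 0.53633 + 0.16167 = 1.4941.
⟨E⟩ = 0.053273 eV, ⟨E²⟩ = 0.0050789 eV².
C_V/k_B = (⟨E²⟩ − ⟨E⟩²)/(kT)² = (0.0050789 − 0.0028380)/0.0096499 = 0.232.

0.232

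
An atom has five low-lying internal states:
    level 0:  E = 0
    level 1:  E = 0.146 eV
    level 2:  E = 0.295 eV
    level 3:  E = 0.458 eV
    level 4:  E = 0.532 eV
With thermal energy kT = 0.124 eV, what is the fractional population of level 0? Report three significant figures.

0.695

Eᵢ/kT = 0, 1.1774, 2.3790, 3.6935, 4.2903.
Z = Σ e^(−Eᵢ/kT) = e^(−0) + e^(−1.1774) + e^(−2.3790) + e^(−3.6935) + e^(−4.2903) = 1.0000 + 0.30808 + 0.092643 + 0.024885 + 0.013701 = 1.4393.
P₀ = e^(−E₀/kT) / Z = 1.0000/1.4393 = 0.695.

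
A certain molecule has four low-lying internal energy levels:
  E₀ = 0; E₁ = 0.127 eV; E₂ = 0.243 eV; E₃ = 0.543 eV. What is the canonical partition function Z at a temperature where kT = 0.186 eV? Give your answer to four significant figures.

Z = 1.830

Eᵢ/kT = 0, 0.682796, 1.30645, 2.91935.
Z = Σ e^(−Eᵢ/kT) = e^(−0) + e^(−0.682796) + e^(−1.30645) + e^(−2.91935) = 1.00000 + 0.505202 + 0.270780 + 0.0539688 = 1.82995.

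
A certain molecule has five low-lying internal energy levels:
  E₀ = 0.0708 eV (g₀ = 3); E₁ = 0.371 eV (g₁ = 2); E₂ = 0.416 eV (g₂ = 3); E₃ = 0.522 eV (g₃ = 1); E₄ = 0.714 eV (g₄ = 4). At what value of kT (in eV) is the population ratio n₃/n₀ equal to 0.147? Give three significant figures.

n₃/n₀ = (g₃/g₀) exp[−(E₃−E₀)/kT] = 0.147.
⇒ (E₃−E₀)/kT = ln((1/3)/0.147) = ln(2.2676) = 0.81872.
kT = 0.4512 eV / 0.81872 = 0.551 eV.

0.551 eV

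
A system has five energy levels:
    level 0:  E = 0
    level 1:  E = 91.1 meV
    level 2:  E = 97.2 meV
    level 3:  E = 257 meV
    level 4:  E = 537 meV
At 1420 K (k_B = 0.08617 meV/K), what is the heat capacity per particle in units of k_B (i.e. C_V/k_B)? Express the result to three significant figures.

k_BT = 0.08617 × 1420 K = 122.36 meV.
Eᵢ/kT = 0, 0.74452, 0.79438, 2.1004, 4.3887.
Z = Σ e^(−Eᵢ/kT) = e^(−0) + e^(−0.74452) + e^(−0.79438) + e^(−2.1004) + e^(−4.3887) = 1.0000 + 0.47496 + 0.45186 + 0.12241 + 0.012417 = 2.0616.
⟨E⟩ = 60.786 meV, ⟨E²⟩ = 9641.4 meV².
C_V/k_B = (⟨E²⟩ − ⟨E⟩²)/(kT)² = (9641.4 − 3694.9)/14972 = 0.397.

0.397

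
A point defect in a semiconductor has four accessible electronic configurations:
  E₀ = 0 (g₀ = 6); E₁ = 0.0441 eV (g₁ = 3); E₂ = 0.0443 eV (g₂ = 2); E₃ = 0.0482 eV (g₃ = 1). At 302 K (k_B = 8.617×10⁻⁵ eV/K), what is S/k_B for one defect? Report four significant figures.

2.217

k_BT = 8.617×10⁻⁵ × 302 K = 0.0260233 eV.
Eᵢ/kT = 0, 1.69464, 1.70232, 1.85219.
Z = Σ gᵢe^(−Eᵢ/kT) = 6·e^(−0) + 3·e^(−1.69464) + 2·e^(−1.70232) + 1·e^(−1.85219) = 6.00000 + 0.550996 + 0.364520 + 0.156893 = 7.07241.
⟨E⟩ = Σ EᵢPᵢ = 0.00678827 eV.
S/k_B = ln Z + ⟨E⟩/kT = ln(7.07241) + 0.00678827/0.0260233 = 1.95620 + 0.260854 = 2.217.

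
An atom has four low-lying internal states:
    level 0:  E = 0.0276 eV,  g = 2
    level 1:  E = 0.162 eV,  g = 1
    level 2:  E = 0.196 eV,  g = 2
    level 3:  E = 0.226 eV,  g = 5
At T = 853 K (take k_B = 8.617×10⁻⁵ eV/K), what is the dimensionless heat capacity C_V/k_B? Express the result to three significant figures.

k_BT = 8.617×10⁻⁵ × 853 K = 0.073503 eV.
Eᵢ/kT = 0.37549, 2.2040, 2.6666, 3.0747.
Z = Σ gᵢe^(−Eᵢ/kT) = 2·e^(−0.37549) + 1·e^(−2.2040) + 2·e^(−2.6666) + 5·e^(−3.0747) = 1.3739 + 0.11036 + 0.13898 + 0.23102 = 1.8543.
⟨E⟩ = 0.072938 eV, ⟨E²⟩ = 0.011369 eV².
C_V/k_B = (⟨E²⟩ − ⟨E⟩²)/(kT)² = (0.011369 − 0.0053200)/0.0054027 = 1.12.

1.12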